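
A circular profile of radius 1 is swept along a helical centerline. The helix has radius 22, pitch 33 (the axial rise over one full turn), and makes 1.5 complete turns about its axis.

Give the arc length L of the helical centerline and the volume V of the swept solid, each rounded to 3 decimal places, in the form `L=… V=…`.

2πR = 2π·22 = 138.230077
per-turn = √(138.230077² + 33²) = √(19107.5541 + 1089) = √20196.5541 = 142.114581
L = 1.5 × 142.114581 = 213.171871
V = π·1² × L = 3.141593 × 213.171871 = 669.699185

L=213.172 V=669.699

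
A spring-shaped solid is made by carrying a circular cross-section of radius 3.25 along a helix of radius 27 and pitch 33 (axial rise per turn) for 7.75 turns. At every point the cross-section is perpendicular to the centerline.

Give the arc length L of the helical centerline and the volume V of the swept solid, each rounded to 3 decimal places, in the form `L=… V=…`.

L=1339.400 V=44445.412

2πR = 2π·27 = 169.646003
per-turn = √(169.646003² + 33²) = √(28779.7664 + 1089) = √29868.7664 = 172.825827
L = 7.75 × 172.825827 = 1339.400158
V = π·3.25² × L = 33.183072 × 1339.400158 = 44445.412428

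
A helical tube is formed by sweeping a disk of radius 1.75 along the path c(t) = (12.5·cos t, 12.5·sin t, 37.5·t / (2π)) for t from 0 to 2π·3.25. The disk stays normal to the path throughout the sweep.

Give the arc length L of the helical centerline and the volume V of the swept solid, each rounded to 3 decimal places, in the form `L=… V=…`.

L=282.857 V=2721.407

2πR = 2π·12.5 = 78.539816
per-turn = √(78.539816² + 37.5²) = √(6168.5028 + 1406.25) = √7574.7528 = 87.033056
L = 3.25 × 87.033056 = 282.857430
V = π·1.75² × L = 9.621128 × 282.857430 = 2721.407403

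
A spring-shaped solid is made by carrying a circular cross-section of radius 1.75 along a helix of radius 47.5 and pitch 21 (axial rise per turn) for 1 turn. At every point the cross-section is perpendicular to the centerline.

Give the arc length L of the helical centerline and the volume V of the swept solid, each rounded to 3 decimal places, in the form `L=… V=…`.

2πR = 2π·47.5 = 298.451302
per-turn = √(298.451302² + 21²) = √(89073.1797 + 441) = √89514.1797 = 299.189204
L = 1 × 299.189204 = 299.189204
V = π·1.75² × L = 9.621128 × 299.189204 = 2878.537478

L=299.189 V=2878.537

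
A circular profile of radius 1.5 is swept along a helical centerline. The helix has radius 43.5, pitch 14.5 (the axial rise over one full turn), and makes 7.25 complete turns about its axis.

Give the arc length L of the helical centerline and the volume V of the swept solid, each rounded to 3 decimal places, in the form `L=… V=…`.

2πR = 2π·43.5 = 273.318561
per-turn = √(273.318561² + 14.5²) = √(74703.0357 + 210.25) = √74913.2857 = 273.702915
L = 7.25 × 273.702915 = 1984.346134
V = π·1.5² × L = 7.068583 × 1984.346134 = 14026.516284

L=1984.346 V=14026.516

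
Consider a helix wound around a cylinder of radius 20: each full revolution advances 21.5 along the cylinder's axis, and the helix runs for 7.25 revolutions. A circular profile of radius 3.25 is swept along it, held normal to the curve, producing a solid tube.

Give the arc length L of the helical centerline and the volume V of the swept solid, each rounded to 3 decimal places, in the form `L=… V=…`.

L=924.300 V=30671.118

2πR = 2π·20 = 125.663706
per-turn = √(125.663706² + 21.5²) = √(15791.3670 + 462.25) = √16253.6170 = 127.489674
L = 7.25 × 127.489674 = 924.300138
V = π·3.25² × L = 33.183072 × 924.300138 = 30671.118414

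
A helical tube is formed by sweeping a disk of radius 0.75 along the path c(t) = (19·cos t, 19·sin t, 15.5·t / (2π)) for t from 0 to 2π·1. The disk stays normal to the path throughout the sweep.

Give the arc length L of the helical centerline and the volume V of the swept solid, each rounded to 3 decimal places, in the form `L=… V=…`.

L=120.383 V=212.734

2πR = 2π·19 = 119.380521
per-turn = √(119.380521² + 15.5²) = √(14251.7088 + 240.25) = √14491.9588 = 120.382552
L = 1 × 120.382552 = 120.382552
V = π·0.75² × L = 1.767146 × 120.382552 = 212.733529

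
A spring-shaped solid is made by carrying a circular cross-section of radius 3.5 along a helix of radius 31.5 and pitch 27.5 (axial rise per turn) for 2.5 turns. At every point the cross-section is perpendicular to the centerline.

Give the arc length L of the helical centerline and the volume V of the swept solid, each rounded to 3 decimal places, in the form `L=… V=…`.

2πR = 2π·31.5 = 197.920337
per-turn = √(197.920337² + 27.5²) = √(39172.4599 + 756.25) = √39928.7099 = 199.821695
L = 2.5 × 199.821695 = 499.554238
V = π·3.5² × L = 38.484510 × 499.554238 = 19225.100070

L=499.554 V=19225.100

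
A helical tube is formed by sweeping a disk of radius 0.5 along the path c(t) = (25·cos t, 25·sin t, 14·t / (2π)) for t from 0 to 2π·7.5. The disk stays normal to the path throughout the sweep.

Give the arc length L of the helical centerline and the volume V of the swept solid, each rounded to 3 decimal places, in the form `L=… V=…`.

2πR = 2π·25 = 157.079633
per-turn = √(157.079633² + 14²) = √(24674.0110 + 196) = √24870.0110 = 157.702286
L = 7.5 × 157.702286 = 1182.767145
V = π·0.5² × L = 0.785398 × 1182.767145 = 928.943143

L=1182.767 V=928.943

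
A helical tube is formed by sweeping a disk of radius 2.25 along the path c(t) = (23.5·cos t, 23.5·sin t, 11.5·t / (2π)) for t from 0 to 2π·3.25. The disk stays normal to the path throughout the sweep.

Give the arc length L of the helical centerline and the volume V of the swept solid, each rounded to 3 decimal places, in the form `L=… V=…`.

2πR = 2π·23.5 = 147.654855
per-turn = √(147.654855² + 11.5²) = √(21801.9561 + 132.25) = √21934.2061 = 148.102013
L = 3.25 × 148.102013 = 481.331541
V = π·2.25² × L = 15.904313 × 481.331541 = 7655.247390

L=481.332 V=7655.247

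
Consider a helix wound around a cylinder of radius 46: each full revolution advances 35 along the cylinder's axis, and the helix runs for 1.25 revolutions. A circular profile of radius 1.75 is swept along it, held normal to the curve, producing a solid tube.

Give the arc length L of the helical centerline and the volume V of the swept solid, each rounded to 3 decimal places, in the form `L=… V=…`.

2πR = 2π·46 = 289.026524
per-turn = √(289.026524² + 35²) = √(83536.3317 + 1225) = √84761.3317 = 291.137994
L = 1.25 × 291.137994 = 363.922493
V = π·1.75² × L = 9.621128 × 363.922493 = 3501.344703

L=363.922 V=3501.345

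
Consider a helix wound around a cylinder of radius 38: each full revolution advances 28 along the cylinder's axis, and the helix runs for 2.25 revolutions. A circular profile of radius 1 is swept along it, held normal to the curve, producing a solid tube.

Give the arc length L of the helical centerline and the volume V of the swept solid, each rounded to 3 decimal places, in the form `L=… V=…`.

2πR = 2π·38 = 238.761042
per-turn = √(238.761042² + 28²) = √(57006.8350 + 784) = √57790.8350 = 240.397244
L = 2.25 × 240.397244 = 540.893799
V = π·1² × L = 3.141593 × 540.893799 = 1699.267987

L=540.894 V=1699.268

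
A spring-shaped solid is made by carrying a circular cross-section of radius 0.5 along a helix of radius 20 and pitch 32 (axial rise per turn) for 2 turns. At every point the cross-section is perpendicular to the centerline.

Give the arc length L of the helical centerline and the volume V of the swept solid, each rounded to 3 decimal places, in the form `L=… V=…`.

2πR = 2π·20 = 125.663706
per-turn = √(125.663706² + 32²) = √(15791.3670 + 1024) = √16815.3670 = 129.674080
L = 2 × 129.674080 = 259.348160
V = π·0.5² × L = 0.785398 × 259.348160 = 203.691569

L=259.348 V=203.692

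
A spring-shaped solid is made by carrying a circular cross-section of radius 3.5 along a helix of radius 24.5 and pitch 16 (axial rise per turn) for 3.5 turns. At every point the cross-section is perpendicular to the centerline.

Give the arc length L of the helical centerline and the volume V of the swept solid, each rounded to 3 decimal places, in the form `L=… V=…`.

L=541.686 V=20846.504

2πR = 2π·24.5 = 153.938040
per-turn = √(153.938040² + 16²) = √(23696.9202 + 256) = √23952.9202 = 154.767310
L = 3.5 × 154.767310 = 541.685584
V = π·3.5² × L = 38.484510 × 541.685584 = 20846.504283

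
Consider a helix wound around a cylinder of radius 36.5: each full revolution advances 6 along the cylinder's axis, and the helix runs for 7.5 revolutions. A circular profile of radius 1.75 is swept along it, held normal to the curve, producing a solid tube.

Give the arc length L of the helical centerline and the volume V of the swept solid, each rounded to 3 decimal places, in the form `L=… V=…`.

2πR = 2π·36.5 = 229.336264
per-turn = √(229.336264² + 6²) = √(52595.1219 + 36) = √52631.1219 = 229.414738
L = 7.5 × 229.414738 = 1720.610532
V = π·1.75² × L = 9.621128 × 1720.610532 = 16554.213313

L=1720.611 V=16554.213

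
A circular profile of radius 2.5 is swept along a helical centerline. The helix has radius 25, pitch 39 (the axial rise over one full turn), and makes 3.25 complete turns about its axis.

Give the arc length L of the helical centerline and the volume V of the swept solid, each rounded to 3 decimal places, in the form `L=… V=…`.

2πR = 2π·25 = 157.079633
per-turn = √(157.079633² + 39²) = √(24674.0110 + 1521) = √26195.0110 = 161.848729
L = 3.25 × 161.848729 = 526.008368
V = π·2.5² × L = 19.634954 × 526.008368 = 10328.150163

L=526.008 V=10328.150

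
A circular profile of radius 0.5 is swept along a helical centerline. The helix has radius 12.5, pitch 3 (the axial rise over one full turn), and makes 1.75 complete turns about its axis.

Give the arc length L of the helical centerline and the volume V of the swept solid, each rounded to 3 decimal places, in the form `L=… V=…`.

2πR = 2π·12.5 = 78.539816
per-turn = √(78.539816² + 3²) = √(6168.5028 + 9) = √6177.5028 = 78.597091
L = 1.75 × 78.597091 = 137.544910
V = π·0.5² × L = 0.785398 × 137.544910 = 108.027519

L=137.545 V=108.028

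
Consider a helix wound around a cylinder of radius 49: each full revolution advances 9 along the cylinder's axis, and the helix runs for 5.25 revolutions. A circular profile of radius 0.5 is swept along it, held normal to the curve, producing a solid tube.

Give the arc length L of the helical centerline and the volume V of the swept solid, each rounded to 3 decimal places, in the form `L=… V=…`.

2πR = 2π·49 = 307.876080
per-turn = √(307.876080² + 9²) = √(94787.6807 + 81) = √94868.6807 = 308.007598
L = 5.25 × 308.007598 = 1617.039892
V = π·0.5² × L = 0.785398 × 1617.039892 = 1270.020161

L=1617.040 V=1270.020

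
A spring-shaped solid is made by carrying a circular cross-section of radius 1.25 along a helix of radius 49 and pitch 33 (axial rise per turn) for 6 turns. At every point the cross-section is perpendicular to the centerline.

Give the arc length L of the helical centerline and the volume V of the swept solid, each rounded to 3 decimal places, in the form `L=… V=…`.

2πR = 2π·49 = 307.876080
per-turn = √(307.876080² + 33²) = √(94787.6807 + 1089) = √95876.6807 = 309.639598
L = 6 × 309.639598 = 1857.837588
V = π·1.25² × L = 4.908739 × 1857.837588 = 9119.638935

L=1857.838 V=9119.639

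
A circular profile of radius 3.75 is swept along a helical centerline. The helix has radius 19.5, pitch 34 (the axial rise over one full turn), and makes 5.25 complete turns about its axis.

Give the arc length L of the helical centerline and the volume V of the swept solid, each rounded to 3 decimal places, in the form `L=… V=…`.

2πR = 2π·19.5 = 122.522113
per-turn = √(122.522113² + 34²) = √(15011.6683 + 1156) = √16167.6683 = 127.152146
L = 5.25 × 127.152146 = 667.548768
V = π·3.75² × L = 44.178647 × 667.548768 = 29491.401161

L=667.549 V=29491.401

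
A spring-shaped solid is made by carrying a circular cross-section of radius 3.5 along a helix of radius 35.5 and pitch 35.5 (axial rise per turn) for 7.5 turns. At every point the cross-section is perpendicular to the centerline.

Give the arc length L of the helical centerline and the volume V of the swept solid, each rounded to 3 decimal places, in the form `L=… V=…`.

2πR = 2π·35.5 = 223.053078
per-turn = √(223.053078² + 35.5²) = √(49752.6758 + 1260.25) = √51012.9258 = 225.860412
L = 7.5 × 225.860412 = 1693.953091
V = π·3.5² × L = 38.484510 × 1693.953091 = 65190.954692

L=1693.953 V=65190.955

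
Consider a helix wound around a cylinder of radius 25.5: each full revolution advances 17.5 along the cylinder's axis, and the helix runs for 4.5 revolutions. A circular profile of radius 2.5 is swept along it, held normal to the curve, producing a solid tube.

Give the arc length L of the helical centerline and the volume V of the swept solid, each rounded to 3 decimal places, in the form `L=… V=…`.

L=725.283 V=14240.907

2πR = 2π·25.5 = 160.221225
per-turn = √(160.221225² + 17.5²) = √(25670.8410 + 306.25) = √25977.0910 = 161.174102
L = 4.5 × 161.174102 = 725.283457
V = π·2.5² × L = 19.634954 × 725.283457 = 14240.907386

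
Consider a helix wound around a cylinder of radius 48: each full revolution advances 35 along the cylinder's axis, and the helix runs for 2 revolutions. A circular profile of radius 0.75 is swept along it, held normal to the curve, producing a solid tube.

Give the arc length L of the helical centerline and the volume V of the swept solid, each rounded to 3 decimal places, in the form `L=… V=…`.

L=607.234 V=1073.071

2πR = 2π·48 = 301.592895
per-turn = √(301.592895² + 35²) = √(90958.2742 + 1225) = √92183.2742 = 303.616986
L = 2 × 303.616986 = 607.233972
V = π·0.75² × L = 1.767146 × 607.233972 = 1073.071004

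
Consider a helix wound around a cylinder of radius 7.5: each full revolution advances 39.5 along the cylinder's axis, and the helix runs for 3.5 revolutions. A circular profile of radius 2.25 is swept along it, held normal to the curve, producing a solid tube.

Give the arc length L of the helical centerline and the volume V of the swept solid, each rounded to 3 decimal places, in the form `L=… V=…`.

L=215.212 V=3422.797

2πR = 2π·7.5 = 47.123890
per-turn = √(47.123890² + 39.5²) = √(2220.6610 + 1560.25) = √3780.9110 = 61.489113
L = 3.5 × 61.489113 = 215.211895
V = π·2.25² × L = 15.904313 × 215.211895 = 3422.797294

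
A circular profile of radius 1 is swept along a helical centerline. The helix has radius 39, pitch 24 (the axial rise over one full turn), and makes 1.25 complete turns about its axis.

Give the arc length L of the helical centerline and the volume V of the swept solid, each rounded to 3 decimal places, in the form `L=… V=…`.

L=307.771 V=966.891

2πR = 2π·39 = 245.044227
per-turn = √(245.044227² + 24²) = √(60046.6732 + 576) = √60622.6732 = 246.216720
L = 1.25 × 246.216720 = 307.770900
V = π·1² × L = 3.141593 × 307.770900 = 966.890798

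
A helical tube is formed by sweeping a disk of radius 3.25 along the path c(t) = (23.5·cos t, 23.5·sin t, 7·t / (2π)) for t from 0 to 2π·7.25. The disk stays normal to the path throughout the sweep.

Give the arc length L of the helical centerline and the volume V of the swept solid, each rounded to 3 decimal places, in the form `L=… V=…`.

2πR = 2π·23.5 = 147.654855
per-turn = √(147.654855² + 7²) = √(21801.9561 + 49) = √21850.9561 = 147.820689
L = 7.25 × 147.820689 = 1071.699996
V = π·3.25² × L = 33.183072 × 1071.699996 = 35562.298558

L=1071.700 V=35562.299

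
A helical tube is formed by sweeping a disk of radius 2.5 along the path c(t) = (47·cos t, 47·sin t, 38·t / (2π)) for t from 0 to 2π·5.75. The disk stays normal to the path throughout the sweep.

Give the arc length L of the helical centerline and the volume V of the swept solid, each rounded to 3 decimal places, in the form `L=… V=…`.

L=1712.031 V=33615.655

2πR = 2π·47 = 295.309709
per-turn = √(295.309709² + 38²) = √(87207.8245 + 1444) = √88651.8245 = 297.744562
L = 5.75 × 297.744562 = 1712.031234
V = π·2.5² × L = 19.634954 × 1712.031234 = 33615.654677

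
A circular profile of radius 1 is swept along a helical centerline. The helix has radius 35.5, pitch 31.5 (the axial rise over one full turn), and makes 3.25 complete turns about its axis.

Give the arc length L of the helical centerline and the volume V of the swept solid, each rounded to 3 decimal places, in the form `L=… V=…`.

L=732.116 V=2300.009

2πR = 2π·35.5 = 223.053078
per-turn = √(223.053078² + 31.5²) = √(49752.6758 + 992.25) = √50744.9258 = 225.266344
L = 3.25 × 225.266344 = 732.115618
V = π·1² × L = 3.141593 × 732.115618 = 2300.009048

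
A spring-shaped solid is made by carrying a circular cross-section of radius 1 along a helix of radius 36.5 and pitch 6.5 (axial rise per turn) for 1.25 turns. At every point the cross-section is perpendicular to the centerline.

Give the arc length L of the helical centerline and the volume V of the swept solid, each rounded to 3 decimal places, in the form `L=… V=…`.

L=286.785 V=900.963

2πR = 2π·36.5 = 229.336264
per-turn = √(229.336264² + 6.5²) = √(52595.1219 + 42.25) = √52637.3719 = 229.428359
L = 1.25 × 229.428359 = 286.785449
V = π·1² × L = 3.141593 × 286.785449 = 900.963058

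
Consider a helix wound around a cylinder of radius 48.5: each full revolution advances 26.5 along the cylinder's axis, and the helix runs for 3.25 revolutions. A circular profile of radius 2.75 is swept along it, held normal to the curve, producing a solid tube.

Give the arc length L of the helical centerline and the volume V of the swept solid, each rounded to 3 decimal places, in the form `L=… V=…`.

2πR = 2π·48.5 = 304.734487
per-turn = √(304.734487² + 26.5²) = √(92863.1078 + 702.25) = √93565.3578 = 305.884550
L = 3.25 × 305.884550 = 994.124787
V = π·2.75² × L = 23.758294 × 994.124787 = 23618.709399

L=994.125 V=23618.709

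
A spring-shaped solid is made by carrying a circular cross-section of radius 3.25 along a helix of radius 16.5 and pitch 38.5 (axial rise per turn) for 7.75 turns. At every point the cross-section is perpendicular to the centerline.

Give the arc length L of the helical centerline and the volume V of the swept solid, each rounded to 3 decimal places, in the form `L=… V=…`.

L=857.076 V=28440.416

2πR = 2π·16.5 = 103.672558
per-turn = √(103.672558² + 38.5²) = √(10747.9992 + 1482.25) = √12230.2492 = 110.590457
L = 7.75 × 110.590457 = 857.076042
V = π·3.25² × L = 33.183072 × 857.076042 = 28440.416364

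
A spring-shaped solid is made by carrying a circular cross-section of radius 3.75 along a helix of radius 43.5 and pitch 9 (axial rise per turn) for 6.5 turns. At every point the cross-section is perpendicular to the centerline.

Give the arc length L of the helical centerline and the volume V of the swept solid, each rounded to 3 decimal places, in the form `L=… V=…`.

L=1777.534 V=78529.027

2πR = 2π·43.5 = 273.318561
per-turn = √(273.318561² + 9²) = √(74703.0357 + 81) = √74784.0357 = 273.466699
L = 6.5 × 273.466699 = 1777.533546
V = π·3.75² × L = 44.178647 × 1777.533546 = 78529.026531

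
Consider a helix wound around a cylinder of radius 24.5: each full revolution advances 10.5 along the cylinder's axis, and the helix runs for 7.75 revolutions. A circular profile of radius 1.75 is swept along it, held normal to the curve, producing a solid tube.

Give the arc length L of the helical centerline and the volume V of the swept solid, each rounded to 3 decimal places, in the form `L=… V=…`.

L=1195.792 V=11504.866

2πR = 2π·24.5 = 153.938040
per-turn = √(153.938040² + 10.5²) = √(23696.9202 + 110.25) = √23807.1702 = 154.295723
L = 7.75 × 154.295723 = 1195.791854
V = π·1.75² × L = 9.621128 × 1195.791854 = 11504.865893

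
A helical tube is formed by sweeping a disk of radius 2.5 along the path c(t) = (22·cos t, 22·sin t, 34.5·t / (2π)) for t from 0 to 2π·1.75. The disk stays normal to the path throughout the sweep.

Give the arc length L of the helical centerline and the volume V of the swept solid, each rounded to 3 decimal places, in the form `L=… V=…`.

L=249.323 V=4895.448

2πR = 2π·22 = 138.230077
per-turn = √(138.230077² + 34.5²) = √(19107.5541 + 1190.25) = √20297.8041 = 142.470362
L = 1.75 × 142.470362 = 249.323134
V = π·2.5² × L = 19.634954 × 249.323134 = 4895.448287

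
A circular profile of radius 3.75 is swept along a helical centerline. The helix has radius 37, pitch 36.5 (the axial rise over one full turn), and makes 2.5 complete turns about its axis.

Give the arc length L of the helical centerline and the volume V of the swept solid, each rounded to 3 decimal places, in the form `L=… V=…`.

L=588.314 V=25990.932

2πR = 2π·37 = 232.477856
per-turn = √(232.477856² + 36.5²) = √(54045.9537 + 1332.25) = √55378.2037 = 235.325740
L = 2.5 × 235.325740 = 588.314349
V = π·3.75² × L = 44.178647 × 588.314349 = 25990.931764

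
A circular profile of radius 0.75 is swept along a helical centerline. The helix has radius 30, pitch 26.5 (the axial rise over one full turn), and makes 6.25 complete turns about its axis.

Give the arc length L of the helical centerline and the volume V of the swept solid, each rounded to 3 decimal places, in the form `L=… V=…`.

L=1189.683 V=2102.343

2πR = 2π·30 = 188.495559
per-turn = √(188.495559² + 26.5²) = √(35530.5758 + 702.25) = √36232.8258 = 190.349221
L = 6.25 × 190.349221 = 1189.682630
V = π·0.75² × L = 1.767146 × 1189.682630 = 2102.342743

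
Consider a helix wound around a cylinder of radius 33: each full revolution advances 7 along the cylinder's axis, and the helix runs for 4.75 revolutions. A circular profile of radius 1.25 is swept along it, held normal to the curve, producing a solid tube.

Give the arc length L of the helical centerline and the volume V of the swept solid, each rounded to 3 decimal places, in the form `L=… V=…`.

L=985.450 V=4837.318

2πR = 2π·33 = 207.345115
per-turn = √(207.345115² + 7²) = √(42991.9968 + 49) = √43040.9968 = 207.463242
L = 4.75 × 207.463242 = 985.450399
V = π·1.25² × L = 4.908739 × 985.450399 = 4837.318336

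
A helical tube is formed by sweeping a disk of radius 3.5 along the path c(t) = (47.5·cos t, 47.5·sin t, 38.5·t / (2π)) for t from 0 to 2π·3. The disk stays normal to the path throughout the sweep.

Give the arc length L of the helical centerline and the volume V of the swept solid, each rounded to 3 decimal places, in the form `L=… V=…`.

2πR = 2π·47.5 = 298.451302
per-turn = √(298.451302² + 38.5²) = √(89073.1797 + 1482.25) = √90555.4297 = 300.924292
L = 3 × 300.924292 = 902.772877
V = π·3.5² × L = 38.484510 × 902.772877 = 34742.771819

L=902.773 V=34742.772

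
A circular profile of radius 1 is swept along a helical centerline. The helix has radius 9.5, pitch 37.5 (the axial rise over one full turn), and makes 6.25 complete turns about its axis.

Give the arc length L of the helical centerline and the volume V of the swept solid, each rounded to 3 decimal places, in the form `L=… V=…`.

2πR = 2π·9.5 = 59.690260
per-turn = √(59.690260² + 37.5²) = √(3562.9272 + 1406.25) = √4969.1772 = 70.492391
L = 6.25 × 70.492391 = 440.577444
V = π·1² × L = 3.141593 × 440.577444 = 1384.114861

L=440.577 V=1384.115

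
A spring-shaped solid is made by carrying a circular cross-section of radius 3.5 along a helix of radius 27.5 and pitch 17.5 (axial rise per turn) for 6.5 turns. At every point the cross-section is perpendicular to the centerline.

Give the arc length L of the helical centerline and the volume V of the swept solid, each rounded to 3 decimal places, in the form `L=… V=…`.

2πR = 2π·27.5 = 172.787596
per-turn = √(172.787596² + 17.5²) = √(29855.5533 + 306.25) = √30161.8033 = 173.671539
L = 6.5 × 173.671539 = 1128.865001
V = π·3.5² × L = 38.484510 × 1128.865001 = 43443.816418

L=1128.865 V=43443.816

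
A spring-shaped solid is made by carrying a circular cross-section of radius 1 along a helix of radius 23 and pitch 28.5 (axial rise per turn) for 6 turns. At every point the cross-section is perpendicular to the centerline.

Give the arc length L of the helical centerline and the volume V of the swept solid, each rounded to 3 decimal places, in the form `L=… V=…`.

L=883.781 V=2776.478

2πR = 2π·23 = 144.513262
per-turn = √(144.513262² + 28.5²) = √(20884.0829 + 812.25) = √21696.3329 = 147.296751
L = 6 × 147.296751 = 883.780507
V = π·1² × L = 3.141593 × 883.780507 = 2776.478349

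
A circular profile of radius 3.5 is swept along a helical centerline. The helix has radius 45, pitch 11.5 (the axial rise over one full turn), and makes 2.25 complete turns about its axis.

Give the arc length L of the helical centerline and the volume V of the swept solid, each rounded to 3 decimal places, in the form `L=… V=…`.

L=636.699 V=24503.030

2πR = 2π·45 = 282.743339
per-turn = √(282.743339² + 11.5²) = √(79943.7956 + 132.25) = √80076.0456 = 282.977112
L = 2.25 × 282.977112 = 636.698501
V = π·3.5² × L = 38.484510 × 636.698501 = 24503.029830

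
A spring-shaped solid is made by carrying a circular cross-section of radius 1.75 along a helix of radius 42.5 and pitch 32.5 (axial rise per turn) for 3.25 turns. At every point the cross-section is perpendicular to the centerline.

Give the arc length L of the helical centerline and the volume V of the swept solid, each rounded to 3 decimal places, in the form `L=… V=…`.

L=874.269 V=8411.453

2πR = 2π·42.5 = 267.035376
per-turn = √(267.035376² + 32.5²) = √(71307.8918 + 1056.25) = √72364.1418 = 269.005840
L = 3.25 × 269.005840 = 874.268979
V = π·1.75² × L = 9.621128 × 874.268979 = 8411.453318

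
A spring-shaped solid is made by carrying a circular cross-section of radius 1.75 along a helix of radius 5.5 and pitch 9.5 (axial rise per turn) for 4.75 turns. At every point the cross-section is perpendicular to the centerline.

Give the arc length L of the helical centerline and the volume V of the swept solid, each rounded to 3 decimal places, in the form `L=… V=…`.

2πR = 2π·5.5 = 34.557519
per-turn = √(34.557519² + 9.5²) = √(1194.2221 + 90.25) = √1284.4721 = 35.839533
L = 4.75 × 35.839533 = 170.237782
V = π·1.75² × L = 9.621128 × 170.237782 = 1637.879408

L=170.238 V=1637.879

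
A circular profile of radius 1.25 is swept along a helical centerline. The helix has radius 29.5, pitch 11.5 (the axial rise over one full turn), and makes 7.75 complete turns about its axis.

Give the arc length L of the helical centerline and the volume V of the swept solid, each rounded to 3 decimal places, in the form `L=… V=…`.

L=1439.255 V=7064.928

2πR = 2π·29.5 = 185.353967
per-turn = √(185.353967² + 11.5²) = √(34356.0929 + 132.25) = √34488.3429 = 185.710374
L = 7.75 × 185.710374 = 1439.255397
V = π·1.25² × L = 4.908739 × 1439.255397 = 7064.928407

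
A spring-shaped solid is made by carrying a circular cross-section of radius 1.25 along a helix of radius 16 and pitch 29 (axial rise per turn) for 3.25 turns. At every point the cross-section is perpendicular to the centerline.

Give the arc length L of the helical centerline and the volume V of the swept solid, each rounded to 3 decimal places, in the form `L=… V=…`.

L=340.048 V=1669.207

2πR = 2π·16 = 100.530965
per-turn = √(100.530965² + 29²) = √(10106.4749 + 841) = √10947.4749 = 104.630182
L = 3.25 × 104.630182 = 340.048090
V = π·1.25² × L = 4.908739 × 340.048090 = 1669.207160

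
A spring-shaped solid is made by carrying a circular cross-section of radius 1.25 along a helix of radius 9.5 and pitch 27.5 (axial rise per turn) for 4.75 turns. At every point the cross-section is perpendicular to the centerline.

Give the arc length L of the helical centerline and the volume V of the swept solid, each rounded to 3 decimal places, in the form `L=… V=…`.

L=312.172 V=1532.371

2πR = 2π·9.5 = 59.690260
per-turn = √(59.690260² + 27.5²) = √(3562.9272 + 756.25) = √4319.1772 = 65.720447
L = 4.75 × 65.720447 = 312.172125
V = π·1.25² × L = 4.908739 × 312.172125 = 1532.371333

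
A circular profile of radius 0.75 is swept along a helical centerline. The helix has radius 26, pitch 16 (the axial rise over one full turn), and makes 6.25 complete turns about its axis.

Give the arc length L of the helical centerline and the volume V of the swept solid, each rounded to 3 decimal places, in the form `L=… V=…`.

2πR = 2π·26 = 163.362818
per-turn = √(163.362818² + 16²) = √(26687.4103 + 256) = √26943.4103 = 164.144480
L = 6.25 × 164.144480 = 1025.903000
V = π·0.75² × L = 1.767146 × 1025.903000 = 1812.920247

L=1025.903 V=1812.920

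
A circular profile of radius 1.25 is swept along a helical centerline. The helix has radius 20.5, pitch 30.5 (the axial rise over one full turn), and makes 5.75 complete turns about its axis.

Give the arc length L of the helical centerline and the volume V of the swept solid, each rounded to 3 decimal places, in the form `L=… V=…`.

2πR = 2π·20.5 = 128.805299
per-turn = √(128.805299² + 30.5²) = √(16590.8050 + 930.25) = √17521.0550 = 132.367122
L = 5.75 × 132.367122 = 761.110952
V = π·1.25² × L = 4.908739 × 761.110952 = 3736.094648

L=761.111 V=3736.095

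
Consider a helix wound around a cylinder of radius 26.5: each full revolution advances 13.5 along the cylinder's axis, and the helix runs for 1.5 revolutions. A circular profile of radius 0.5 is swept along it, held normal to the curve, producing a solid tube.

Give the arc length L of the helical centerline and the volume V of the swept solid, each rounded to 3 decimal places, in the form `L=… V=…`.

2πR = 2π·26.5 = 166.504411
per-turn = √(166.504411² + 13.5²) = √(27723.7188 + 182.25) = √27905.9688 = 167.050797
L = 1.5 × 167.050797 = 250.576195
V = π·0.5² × L = 0.785398 × 250.576195 = 196.802084

L=250.576 V=196.802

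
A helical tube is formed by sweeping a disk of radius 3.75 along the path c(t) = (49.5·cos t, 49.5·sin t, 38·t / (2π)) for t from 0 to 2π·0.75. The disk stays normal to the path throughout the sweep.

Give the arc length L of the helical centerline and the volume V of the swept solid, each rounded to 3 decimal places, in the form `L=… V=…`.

2πR = 2π·49.5 = 311.017673
per-turn = √(311.017673² + 38²) = √(96731.9927 + 1444) = √98175.9927 = 313.330485
L = 0.75 × 313.330485 = 234.997864
V = π·3.75² × L = 44.178647 × 234.997864 = 10381.887591

L=234.998 V=10381.888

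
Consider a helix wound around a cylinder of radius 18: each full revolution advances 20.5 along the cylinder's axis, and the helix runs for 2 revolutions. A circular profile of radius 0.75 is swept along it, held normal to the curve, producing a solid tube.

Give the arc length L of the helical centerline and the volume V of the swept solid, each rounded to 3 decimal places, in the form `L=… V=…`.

2πR = 2π·18 = 113.097336
per-turn = √(113.097336² + 20.5²) = √(12791.0073 + 420.25) = √13211.2573 = 114.940234
L = 2 × 114.940234 = 229.880467
V = π·0.75² × L = 1.767146 × 229.880467 = 406.232318

L=229.880 V=406.232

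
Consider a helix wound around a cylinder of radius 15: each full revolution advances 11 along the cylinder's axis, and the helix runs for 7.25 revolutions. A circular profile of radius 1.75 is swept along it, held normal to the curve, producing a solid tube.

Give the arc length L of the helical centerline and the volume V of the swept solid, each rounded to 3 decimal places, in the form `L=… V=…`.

2πR = 2π·15 = 94.247780
per-turn = √(94.247780² + 11²) = √(8882.6440 + 121) = √9003.6440 = 94.887533
L = 7.25 × 94.887533 = 687.934616
V = π·1.75² × L = 9.621128 × 687.934616 = 6618.706652

L=687.935 V=6618.707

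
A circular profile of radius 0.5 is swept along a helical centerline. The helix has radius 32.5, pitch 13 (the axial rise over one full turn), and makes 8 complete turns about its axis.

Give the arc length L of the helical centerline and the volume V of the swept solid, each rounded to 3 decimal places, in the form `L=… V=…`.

2πR = 2π·32.5 = 204.203522
per-turn = √(204.203522² + 13²) = √(41699.0786 + 169) = √41868.0786 = 204.616907
L = 8 × 204.616907 = 1636.935255
V = π·0.5² × L = 0.785398 × 1636.935255 = 1285.645943

L=1636.935 V=1285.646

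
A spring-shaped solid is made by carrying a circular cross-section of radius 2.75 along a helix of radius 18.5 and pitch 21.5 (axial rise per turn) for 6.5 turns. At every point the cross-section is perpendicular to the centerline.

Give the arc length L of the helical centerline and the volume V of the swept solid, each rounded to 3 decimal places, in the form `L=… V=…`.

2πR = 2π·18.5 = 116.238928
per-turn = √(116.238928² + 21.5²) = √(13511.4884 + 462.25) = √13973.7384 = 118.210568
L = 6.5 × 118.210568 = 768.368693
V = π·2.75² × L = 23.758294 × 768.368693 = 18255.129650

L=768.369 V=18255.130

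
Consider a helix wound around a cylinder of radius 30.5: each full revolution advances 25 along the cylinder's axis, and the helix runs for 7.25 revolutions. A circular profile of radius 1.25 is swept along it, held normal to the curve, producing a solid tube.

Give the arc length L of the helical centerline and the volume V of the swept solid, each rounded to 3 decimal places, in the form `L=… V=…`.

L=1401.142 V=6877.839

2πR = 2π·30.5 = 191.637152
per-turn = √(191.637152² + 25²) = √(36724.7980 + 625) = √37349.7980 = 193.260958
L = 7.25 × 193.260958 = 1401.141947
V = π·1.25² × L = 4.908739 × 1401.141947 = 6877.839450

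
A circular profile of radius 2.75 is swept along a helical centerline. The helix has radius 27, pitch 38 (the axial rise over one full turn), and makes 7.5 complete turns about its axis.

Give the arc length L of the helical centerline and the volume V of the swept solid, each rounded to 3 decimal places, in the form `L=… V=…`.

L=1303.874 V=30977.817

2πR = 2π·27 = 169.646003
per-turn = √(169.646003² + 38²) = √(28779.7664 + 1444) = √30223.7664 = 173.849839
L = 7.5 × 173.849839 = 1303.873791
V = π·2.75² × L = 23.758294 × 1303.873791 = 30977.817434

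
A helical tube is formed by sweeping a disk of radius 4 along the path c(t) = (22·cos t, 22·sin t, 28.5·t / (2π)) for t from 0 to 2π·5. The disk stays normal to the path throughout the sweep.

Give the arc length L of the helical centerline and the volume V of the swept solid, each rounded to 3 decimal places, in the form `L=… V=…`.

2πR = 2π·22 = 138.230077
per-turn = √(138.230077² + 28.5²) = √(19107.5541 + 812.25) = √19919.8041 = 141.137536
L = 5 × 141.137536 = 705.687681
V = π·4² × L = 50.265482 × 705.687681 = 35471.731746

L=705.688 V=35471.732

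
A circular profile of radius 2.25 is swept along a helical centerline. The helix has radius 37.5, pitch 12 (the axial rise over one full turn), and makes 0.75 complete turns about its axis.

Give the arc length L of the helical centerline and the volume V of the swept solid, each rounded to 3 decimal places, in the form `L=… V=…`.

2πR = 2π·37.5 = 235.619449
per-turn = √(235.619449² + 12²) = √(55516.5248 + 144) = √55660.5248 = 235.924829
L = 0.75 × 235.924829 = 176.943621
V = π·2.25² × L = 15.904313 × 176.943621 = 2814.166705

L=176.944 V=2814.167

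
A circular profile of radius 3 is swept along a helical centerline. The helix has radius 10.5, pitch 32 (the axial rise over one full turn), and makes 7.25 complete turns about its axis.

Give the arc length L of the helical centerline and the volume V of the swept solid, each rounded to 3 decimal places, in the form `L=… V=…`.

2πR = 2π·10.5 = 65.973446
per-turn = √(65.973446² + 32²) = √(4352.4955 + 1024) = √5376.4955 = 73.324590
L = 7.25 × 73.324590 = 531.603280
V = π·3² × L = 28.274334 × 531.603280 = 15030.728620

L=531.603 V=15030.729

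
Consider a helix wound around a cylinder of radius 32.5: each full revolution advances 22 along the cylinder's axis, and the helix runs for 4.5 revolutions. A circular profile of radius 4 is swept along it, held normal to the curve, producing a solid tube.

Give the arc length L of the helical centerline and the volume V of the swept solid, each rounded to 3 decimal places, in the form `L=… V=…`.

L=924.233 V=46457.037

2πR = 2π·32.5 = 204.203522
per-turn = √(204.203522² + 22²) = √(41699.0786 + 484) = √42183.0786 = 205.385196
L = 4.5 × 205.385196 = 924.233380
V = π·4² × L = 50.265482 × 924.233380 = 46457.036772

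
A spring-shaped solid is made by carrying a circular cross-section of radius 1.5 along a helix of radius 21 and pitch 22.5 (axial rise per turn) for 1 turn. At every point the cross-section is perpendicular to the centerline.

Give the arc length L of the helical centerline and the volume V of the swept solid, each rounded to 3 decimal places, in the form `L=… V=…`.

L=133.852 V=946.141

2πR = 2π·21 = 131.946891
per-turn = √(131.946891² + 22.5²) = √(17409.9822 + 506.25) = √17916.2322 = 133.851530
L = 1 × 133.851530 = 133.851530
V = π·1.5² × L = 7.068583 × 133.851530 = 946.140715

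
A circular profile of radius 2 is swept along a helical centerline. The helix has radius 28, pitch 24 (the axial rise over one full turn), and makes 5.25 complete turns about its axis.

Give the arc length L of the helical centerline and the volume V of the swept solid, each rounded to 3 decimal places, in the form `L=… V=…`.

2πR = 2π·28 = 175.929189
per-turn = √(175.929189² + 24²) = √(30951.0794 + 576) = √31527.0794 = 177.558665
L = 5.25 × 177.558665 = 932.182990
V = π·2² × L = 12.566371 × 932.182990 = 11714.156927

L=932.183 V=11714.157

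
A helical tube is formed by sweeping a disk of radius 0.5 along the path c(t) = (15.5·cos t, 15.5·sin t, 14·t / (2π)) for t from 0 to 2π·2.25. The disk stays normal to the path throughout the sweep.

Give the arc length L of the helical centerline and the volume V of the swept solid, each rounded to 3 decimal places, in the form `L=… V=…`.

2πR = 2π·15.5 = 97.389372
per-turn = √(97.389372² + 14²) = √(9484.6898 + 196) = √9680.6898 = 98.390497
L = 2.25 × 98.390497 = 221.378617
V = π·0.5² × L = 0.785398 × 221.378617 = 173.870360

L=221.379 V=173.870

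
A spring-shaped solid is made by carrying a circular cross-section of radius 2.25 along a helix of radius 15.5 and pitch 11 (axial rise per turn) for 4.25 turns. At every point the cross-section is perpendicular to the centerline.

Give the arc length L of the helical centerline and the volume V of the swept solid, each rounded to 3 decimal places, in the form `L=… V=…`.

L=416.537 V=6624.729

2πR = 2π·15.5 = 97.389372
per-turn = √(97.389372² + 11²) = √(9484.6898 + 121) = √9605.6898 = 98.008621
L = 4.25 × 98.008621 = 416.536640
V = π·2.25² × L = 15.904313 × 416.536640 = 6624.729020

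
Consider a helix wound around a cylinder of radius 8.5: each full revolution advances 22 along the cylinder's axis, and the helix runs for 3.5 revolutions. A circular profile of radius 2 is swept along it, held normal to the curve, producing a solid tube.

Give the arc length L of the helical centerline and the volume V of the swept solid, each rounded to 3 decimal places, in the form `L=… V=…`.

L=202.163 V=2540.455

2πR = 2π·8.5 = 53.407075
per-turn = √(53.407075² + 22²) = √(2852.3157 + 484) = √3336.3157 = 57.760849
L = 3.5 × 57.760849 = 202.162971
V = π·2² × L = 12.566371 × 202.162971 = 2540.454822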